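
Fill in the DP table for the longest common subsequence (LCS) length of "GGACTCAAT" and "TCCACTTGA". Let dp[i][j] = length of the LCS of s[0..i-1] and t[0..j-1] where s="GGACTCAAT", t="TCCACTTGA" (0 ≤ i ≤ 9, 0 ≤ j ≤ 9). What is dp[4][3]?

1

   ''  T  C  C  A  C  T  T  G  A
''  0  0  0  0  0  0  0  0  0  0
 G  0  0  0  0  0  0  0  0  1  1
 G  0  0  0  0  0  0  0  0  1  1
 A  0  0  0  0  1  1  1  1  1  2
 C  0  0  1  1  1  2  2  2  2  2
 T  0  1  1  1  1  2  3  3  3  3
 C  0  1  2  2  2  2  3  3  3  3
 A  0  1  2  2  3  3  3  3  3  4
 A  0  1  2  2  3  3  3  3  3  4
 T  0  1  2  2  3  3  4  4  4  4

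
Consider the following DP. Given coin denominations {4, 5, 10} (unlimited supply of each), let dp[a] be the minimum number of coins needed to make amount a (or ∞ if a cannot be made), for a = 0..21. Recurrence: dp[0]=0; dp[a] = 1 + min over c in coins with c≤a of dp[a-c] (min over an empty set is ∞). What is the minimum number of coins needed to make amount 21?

5

 a  0  1  2  3  4  5  6  7  8  9 10 11 12 13 14 15 16 17 18 19 20 21
dp  0  -  -  -  1  1  -  -  2  2  1  -  3  3  2  2  4  4  3  3  2  5
(- denotes ∞ / unreachable)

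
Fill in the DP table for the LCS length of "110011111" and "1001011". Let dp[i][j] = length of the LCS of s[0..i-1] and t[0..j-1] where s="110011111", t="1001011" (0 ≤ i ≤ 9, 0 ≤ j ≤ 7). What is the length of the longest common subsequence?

   ''  1  0  0  1  0  1  1
''  0  0  0  0  0  0  0  0
 1  0  1  1  1  1  1  1  1
 1  0  1  1  1  2  2  2  2
 0  0  1  2  2  2  3  3  3
 0  0  1  2  3  3  3  3  3
 1  0  1  2  3  4  4  4  4
 1  0  1  2  3  4  4  5  5
 1  0  1  2  3  4  4  5  6
 1  0  1  2  3  4  4  5  6
 1  0  1  2  3  4  4  5  6

6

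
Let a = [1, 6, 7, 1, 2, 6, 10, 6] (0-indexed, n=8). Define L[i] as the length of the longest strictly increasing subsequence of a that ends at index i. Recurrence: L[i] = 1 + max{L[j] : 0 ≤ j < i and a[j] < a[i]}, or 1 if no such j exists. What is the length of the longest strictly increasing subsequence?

   i    0    1    2    3    4    5    6    7
a[i]    1    6    7    1    2    6   10    6
L[i]    1    2    3    1    2    3    4    3

4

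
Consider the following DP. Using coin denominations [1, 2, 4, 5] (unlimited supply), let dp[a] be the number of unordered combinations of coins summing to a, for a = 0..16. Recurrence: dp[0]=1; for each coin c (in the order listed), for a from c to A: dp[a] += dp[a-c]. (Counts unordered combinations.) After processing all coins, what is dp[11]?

after  coin     0     1     2     3     4     5     6     7     8     9    10    11    12    13    14    15    16
          1     1     1     1     1     1     1     1     1     1     1     1     1     1     1     1     1     1
          2     1     1     2     2     3     3     4     4     5     5     6     6     7     7     8     8     9
          4     1     1     2     2     4     4     6     6     9     9    12    12    16    16    20    20    25
          5     1     1     2     2     4     5     7     8    11    13    17    19    24    27    33    37    44

19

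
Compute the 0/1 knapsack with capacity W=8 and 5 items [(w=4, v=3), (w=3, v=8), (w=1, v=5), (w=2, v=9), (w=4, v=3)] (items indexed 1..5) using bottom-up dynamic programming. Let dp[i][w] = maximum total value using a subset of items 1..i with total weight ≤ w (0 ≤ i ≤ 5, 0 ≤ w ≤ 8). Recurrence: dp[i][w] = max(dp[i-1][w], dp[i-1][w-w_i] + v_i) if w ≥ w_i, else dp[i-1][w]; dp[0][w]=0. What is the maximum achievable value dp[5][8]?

22

i\w   0   1   2   3   4   5   6   7   8
  0   0   0   0   0   0   0   0   0   0
  1   0   0   0   0   3   3   3   3   3
  2   0   0   0   8   8   8   8  11  11
  3   0   5   5   8  13  13  13  13  16
  4   0   5   9  14  14  17  22  22  22
  5   0   5   9  14  14  17  22  22  22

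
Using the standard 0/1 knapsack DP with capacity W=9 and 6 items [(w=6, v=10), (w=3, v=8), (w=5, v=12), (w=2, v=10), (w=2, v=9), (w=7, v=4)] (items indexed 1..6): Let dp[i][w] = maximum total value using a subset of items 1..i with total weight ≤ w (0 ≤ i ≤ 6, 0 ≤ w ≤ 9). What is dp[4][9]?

i\w   0   1   2   3   4   5   6   7   8   9
  0   0   0   0   0   0   0   0   0   0   0
  1   0   0   0   0   0   0  10  10  10  10
  2   0   0   0   8   8   8  10  10  10  18
  3   0   0   0   8   8  12  12  12  20  20
  4   0   0  10  10  10  18  18  22  22  22
  5   0   0  10  10  19  19  19  27  27  31
  6   0   0  10  10  19  19  19  27  27  31

22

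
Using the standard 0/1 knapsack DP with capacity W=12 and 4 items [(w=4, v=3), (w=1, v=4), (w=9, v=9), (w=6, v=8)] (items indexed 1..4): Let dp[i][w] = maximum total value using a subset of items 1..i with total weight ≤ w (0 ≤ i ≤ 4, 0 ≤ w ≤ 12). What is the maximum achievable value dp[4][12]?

i\w   0   1   2   3   4   5   6   7   8   9  10  11  12
  0   0   0   0   0   0   0   0   0   0   0   0   0   0
  1   0   0   0   0   3   3   3   3   3   3   3   3   3
  2   0   4   4   4   4   7   7   7   7   7   7   7   7
  3   0   4   4   4   4   7   7   7   7   9  13  13  13
  4   0   4   4   4   4   7   8  12  12  12  13  15  15

15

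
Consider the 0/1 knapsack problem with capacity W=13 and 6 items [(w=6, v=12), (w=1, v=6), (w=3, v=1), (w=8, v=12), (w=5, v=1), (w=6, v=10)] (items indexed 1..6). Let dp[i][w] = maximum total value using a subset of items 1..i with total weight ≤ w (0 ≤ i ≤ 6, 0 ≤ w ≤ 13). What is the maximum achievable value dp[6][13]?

28

i\w   0   1   2   3   4   5   6   7   8   9  10  11  12  13
  0   0   0   0   0   0   0   0   0   0   0   0   0   0   0
  1   0   0   0   0   0   0  12  12  12  12  12  12  12  12
  2   0   6   6   6   6   6  12  18  18  18  18  18  18  18
  3   0   6   6   6   7   7  12  18  18  18  19  19  19  19
  4   0   6   6   6   7   7  12  18  18  18  19  19  19  19
  5   0   6   6   6   7   7  12  18  18  18  19  19  19  19
  6   0   6   6   6   7   7  12  18  18  18  19  19  22  28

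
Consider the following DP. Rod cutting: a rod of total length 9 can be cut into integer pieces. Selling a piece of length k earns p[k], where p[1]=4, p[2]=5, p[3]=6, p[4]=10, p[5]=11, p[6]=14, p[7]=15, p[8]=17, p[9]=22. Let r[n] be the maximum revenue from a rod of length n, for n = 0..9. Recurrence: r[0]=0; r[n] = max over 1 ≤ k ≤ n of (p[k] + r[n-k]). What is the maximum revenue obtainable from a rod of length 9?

36

   n    0    1    2    3    4    5    6    7    8    9
r[n]    0    4    8   12   16   20   24   28   32   36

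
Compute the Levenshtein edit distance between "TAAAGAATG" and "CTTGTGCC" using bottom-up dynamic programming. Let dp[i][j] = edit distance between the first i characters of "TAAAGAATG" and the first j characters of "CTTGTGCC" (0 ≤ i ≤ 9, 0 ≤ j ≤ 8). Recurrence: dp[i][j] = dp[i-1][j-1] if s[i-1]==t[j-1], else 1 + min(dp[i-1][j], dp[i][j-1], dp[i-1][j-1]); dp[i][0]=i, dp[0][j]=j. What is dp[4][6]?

5

   ''  C  T  T  G  T  G  C  C
''  0  1  2  3  4  5  6  7  8
 T  1  1  1  2  3  4  5  6  7
 A  2  2  2  2  3  4  5  6  7
 A  3  3  3  3  3  4  5  6  7
 A  4  4  4  4  4  4  5  6  7
 G  5  5  5  5  4  5  4  5  6
 A  6  6  6  6  5  5  5  5  6
 A  7  7  7  7  6  6  6  6  6
 T  8  8  7  7  7  6  7  7  7
 G  9  9  8  8  7  7  6  7  8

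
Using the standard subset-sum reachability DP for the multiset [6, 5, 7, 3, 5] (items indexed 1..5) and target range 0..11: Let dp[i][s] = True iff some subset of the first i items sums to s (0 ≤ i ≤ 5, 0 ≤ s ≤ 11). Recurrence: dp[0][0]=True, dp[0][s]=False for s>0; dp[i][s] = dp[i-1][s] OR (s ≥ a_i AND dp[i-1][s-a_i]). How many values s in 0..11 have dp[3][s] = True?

5

i\s   0   1   2   3   4   5   6   7   8   9  10  11
  0   T   F   F   F   F   F   F   F   F   F   F   F
  1   T   F   F   F   F   F   T   F   F   F   F   F
  2   T   F   F   F   F   T   T   F   F   F   F   T
  3   T   F   F   F   F   T   T   T   F   F   F   T
  4   T   F   F   T   F   T   T   T   T   T   T   T
  5   T   F   F   T   F   T   T   T   T   T   T   T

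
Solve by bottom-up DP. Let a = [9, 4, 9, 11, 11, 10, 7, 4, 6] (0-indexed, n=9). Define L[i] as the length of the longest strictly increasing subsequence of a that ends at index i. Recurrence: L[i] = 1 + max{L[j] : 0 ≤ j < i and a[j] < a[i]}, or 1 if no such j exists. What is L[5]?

   i    0    1    2    3    4    5    6    7    8
a[i]    9    4    9   11   11   10    7    4    6
L[i]    1    1    2    3    3    3    2    1    2

3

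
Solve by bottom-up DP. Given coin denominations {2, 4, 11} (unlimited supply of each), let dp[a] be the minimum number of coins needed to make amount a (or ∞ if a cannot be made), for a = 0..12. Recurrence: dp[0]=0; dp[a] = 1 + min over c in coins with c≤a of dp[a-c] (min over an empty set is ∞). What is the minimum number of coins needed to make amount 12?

3

 a  0  1  2  3  4  5  6  7  8  9 10 11 12
dp  0  -  1  -  1  -  2  -  2  -  3  1  3
(- denotes ∞ / unreachable)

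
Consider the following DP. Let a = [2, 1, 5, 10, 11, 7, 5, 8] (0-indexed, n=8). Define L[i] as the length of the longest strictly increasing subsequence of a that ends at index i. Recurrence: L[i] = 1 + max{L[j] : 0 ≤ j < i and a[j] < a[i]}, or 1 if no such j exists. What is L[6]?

   i    0    1    2    3    4    5    6    7
a[i]    2    1    5   10   11    7    5    8
L[i]    1    1    2    3    4    3    2    4

2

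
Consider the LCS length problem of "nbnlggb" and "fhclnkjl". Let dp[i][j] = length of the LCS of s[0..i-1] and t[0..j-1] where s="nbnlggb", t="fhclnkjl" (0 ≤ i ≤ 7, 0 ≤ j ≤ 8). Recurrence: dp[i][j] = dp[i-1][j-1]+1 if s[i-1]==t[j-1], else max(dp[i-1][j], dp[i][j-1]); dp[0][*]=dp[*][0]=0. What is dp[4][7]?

   ''  f  h  c  l  n  k  j  l
''  0  0  0  0  0  0  0  0  0
 n  0  0  0  0  0  1  1  1  1
 b  0  0  0  0  0  1  1  1  1
 n  0  0  0  0  0  1  1  1  1
 l  0  0  0  0  1  1  1  1  2
 g  0  0  0  0  1  1  1  1  2
 g  0  0  0  0  1  1  1  1  2
 b  0  0  0  0  1  1  1  1  2

1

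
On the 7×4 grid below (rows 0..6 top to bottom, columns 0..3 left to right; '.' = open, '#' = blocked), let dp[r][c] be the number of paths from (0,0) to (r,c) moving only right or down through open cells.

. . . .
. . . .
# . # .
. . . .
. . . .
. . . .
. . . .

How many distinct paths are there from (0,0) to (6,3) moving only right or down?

r\c   0   1   2   3
  0   1   1   1   1
  1   1   2   3   4
  2   0   2   0   4
  3   0   2   2   6
  4   0   2   4  10
  5   0   2   6  16
  6   0   2   8  24

24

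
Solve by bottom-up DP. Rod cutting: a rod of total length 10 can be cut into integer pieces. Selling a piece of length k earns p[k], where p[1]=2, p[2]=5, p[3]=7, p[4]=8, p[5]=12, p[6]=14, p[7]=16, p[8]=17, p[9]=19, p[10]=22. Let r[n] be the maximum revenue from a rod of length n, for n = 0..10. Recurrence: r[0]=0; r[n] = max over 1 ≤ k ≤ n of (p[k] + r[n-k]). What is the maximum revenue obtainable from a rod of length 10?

25

   n    0    1    2    3    4    5    6    7    8    9   10
r[n]    0    2    5    7   10   12   15   17   20   22   25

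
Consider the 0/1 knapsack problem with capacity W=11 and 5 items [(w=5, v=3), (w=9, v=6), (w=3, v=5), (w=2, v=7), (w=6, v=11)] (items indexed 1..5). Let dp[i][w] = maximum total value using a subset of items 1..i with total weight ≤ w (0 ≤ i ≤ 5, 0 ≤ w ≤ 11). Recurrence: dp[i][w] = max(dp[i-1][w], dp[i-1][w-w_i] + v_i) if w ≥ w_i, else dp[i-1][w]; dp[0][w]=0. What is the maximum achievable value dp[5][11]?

i\w   0   1   2   3   4   5   6   7   8   9  10  11
  0   0   0   0   0   0   0   0   0   0   0   0   0
  1   0   0   0   0   0   3   3   3   3   3   3   3
  2   0   0   0   0   0   3   3   3   3   6   6   6
  3   0   0   0   5   5   5   5   5   8   8   8   8
  4   0   0   7   7   7  12  12  12  12  12  15  15
  5   0   0   7   7   7  12  12  12  18  18  18  23

23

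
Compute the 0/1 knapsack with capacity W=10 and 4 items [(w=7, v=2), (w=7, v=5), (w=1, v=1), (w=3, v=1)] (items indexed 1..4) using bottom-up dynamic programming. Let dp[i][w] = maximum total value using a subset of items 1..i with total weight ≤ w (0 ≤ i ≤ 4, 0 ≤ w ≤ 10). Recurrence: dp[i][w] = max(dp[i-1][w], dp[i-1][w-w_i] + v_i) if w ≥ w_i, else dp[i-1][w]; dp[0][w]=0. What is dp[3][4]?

1

i\w   0   1   2   3   4   5   6   7   8   9  10
  0   0   0   0   0   0   0   0   0   0   0   0
  1   0   0   0   0   0   0   0   2   2   2   2
  2   0   0   0   0   0   0   0   5   5   5   5
  3   0   1   1   1   1   1   1   5   6   6   6
  4   0   1   1   1   2   2   2   5   6   6   6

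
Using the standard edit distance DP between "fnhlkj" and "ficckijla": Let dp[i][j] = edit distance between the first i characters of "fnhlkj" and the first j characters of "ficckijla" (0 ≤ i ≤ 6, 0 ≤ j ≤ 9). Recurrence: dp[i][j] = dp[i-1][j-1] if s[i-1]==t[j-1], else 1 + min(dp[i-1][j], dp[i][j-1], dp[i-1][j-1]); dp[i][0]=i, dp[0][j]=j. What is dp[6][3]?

   ''  f  i  c  c  k  i  j  l  a
''  0  1  2  3  4  5  6  7  8  9
 f  1  0  1  2  3  4  5  6  7  8
 n  2  1  1  2  3  4  5  6  7  8
 h  3  2  2  2  3  4  5  6  7  8
 l  4  3  3  3  3  4  5  6  6  7
 k  5  4  4  4  4  3  4  5  6  7
 j  6  5  5  5  5  4  4  4  5  6

5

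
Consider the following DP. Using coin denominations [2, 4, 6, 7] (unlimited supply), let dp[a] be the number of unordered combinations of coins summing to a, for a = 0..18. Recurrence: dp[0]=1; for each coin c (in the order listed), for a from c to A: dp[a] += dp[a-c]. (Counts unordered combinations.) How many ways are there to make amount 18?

after  coin     0     1     2     3     4     5     6     7     8     9    10    11    12    13    14    15    16    17    18
          2     1     0     1     0     1     0     1     0     1     0     1     0     1     0     1     0     1     0     1
          4     1     0     1     0     2     0     2     0     3     0     3     0     4     0     4     0     5     0     5
          6     1     0     1     0     2     0     3     0     4     0     5     0     7     0     8     0    10     0    12
          7     1     0     1     0     2     0     3     1     4     1     5     2     7     3     9     4    11     5    14

14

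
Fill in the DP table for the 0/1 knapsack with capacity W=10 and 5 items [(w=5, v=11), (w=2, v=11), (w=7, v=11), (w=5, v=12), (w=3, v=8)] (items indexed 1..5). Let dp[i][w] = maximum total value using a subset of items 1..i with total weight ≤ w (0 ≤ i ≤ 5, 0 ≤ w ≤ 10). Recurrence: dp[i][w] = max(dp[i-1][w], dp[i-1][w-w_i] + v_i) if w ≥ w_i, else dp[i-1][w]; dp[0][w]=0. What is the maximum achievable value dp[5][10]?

i\w   0   1   2   3   4   5   6   7   8   9  10
  0   0   0   0   0   0   0   0   0   0   0   0
  1   0   0   0   0   0  11  11  11  11  11  11
  2   0   0  11  11  11  11  11  22  22  22  22
  3   0   0  11  11  11  11  11  22  22  22  22
  4   0   0  11  11  11  12  12  23  23  23  23
  5   0   0  11  11  11  19  19  23  23  23  31

31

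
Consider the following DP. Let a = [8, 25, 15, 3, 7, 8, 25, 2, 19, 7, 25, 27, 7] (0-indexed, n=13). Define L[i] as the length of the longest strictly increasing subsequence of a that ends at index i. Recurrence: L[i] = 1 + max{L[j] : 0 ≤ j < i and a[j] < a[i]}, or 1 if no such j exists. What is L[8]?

   i    0    1    2    3    4    5    6    7    8    9   10   11   12
a[i]    8   25   15    3    7    8   25    2   19    7   25   27    7
L[i]    1    2    2    1    2    3    4    1    4    2    5    6    2

4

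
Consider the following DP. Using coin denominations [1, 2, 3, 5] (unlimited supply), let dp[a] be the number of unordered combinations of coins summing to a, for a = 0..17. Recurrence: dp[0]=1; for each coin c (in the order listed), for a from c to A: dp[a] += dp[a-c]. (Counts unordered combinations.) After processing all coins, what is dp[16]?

54

after  coin     0     1     2     3     4     5     6     7     8     9    10    11    12    13    14    15    16    17
          1     1     1     1     1     1     1     1     1     1     1     1     1     1     1     1     1     1     1
          2     1     1     2     2     3     3     4     4     5     5     6     6     7     7     8     8     9     9
          3     1     1     2     3     4     5     7     8    10    12    14    16    19    21    24    27    30    33
          5     1     1     2     3     4     6     8    10    13    16    20    24    29    34    40    47    54    62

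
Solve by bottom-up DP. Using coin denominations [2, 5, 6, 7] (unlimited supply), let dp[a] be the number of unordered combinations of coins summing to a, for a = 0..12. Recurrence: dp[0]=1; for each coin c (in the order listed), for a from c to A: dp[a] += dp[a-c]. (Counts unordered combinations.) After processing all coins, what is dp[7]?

2

after  coin     0     1     2     3     4     5     6     7     8     9    10    11    12
          2     1     0     1     0     1     0     1     0     1     0     1     0     1
          5     1     0     1     0     1     1     1     1     1     1     2     1     2
          6     1     0     1     0     1     1     2     1     2     1     3     2     4
          7     1     0     1     0     1     1     2     2     2     2     3     3     5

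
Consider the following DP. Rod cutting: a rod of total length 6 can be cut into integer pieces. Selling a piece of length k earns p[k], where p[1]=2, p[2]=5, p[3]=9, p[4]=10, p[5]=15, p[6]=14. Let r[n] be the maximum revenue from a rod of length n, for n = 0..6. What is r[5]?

   n    0    1    2    3    4    5    6
r[n]    0    2    5    9   11   15   18

15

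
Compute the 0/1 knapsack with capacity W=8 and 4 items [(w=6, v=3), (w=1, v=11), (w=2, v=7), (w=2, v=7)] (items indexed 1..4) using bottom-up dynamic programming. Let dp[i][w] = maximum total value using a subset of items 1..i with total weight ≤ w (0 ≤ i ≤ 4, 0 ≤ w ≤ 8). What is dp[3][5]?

i\w   0   1   2   3   4   5   6   7   8
  0   0   0   0   0   0   0   0   0   0
  1   0   0   0   0   0   0   3   3   3
  2   0  11  11  11  11  11  11  14  14
  3   0  11  11  18  18  18  18  18  18
  4   0  11  11  18  18  25  25  25  25

18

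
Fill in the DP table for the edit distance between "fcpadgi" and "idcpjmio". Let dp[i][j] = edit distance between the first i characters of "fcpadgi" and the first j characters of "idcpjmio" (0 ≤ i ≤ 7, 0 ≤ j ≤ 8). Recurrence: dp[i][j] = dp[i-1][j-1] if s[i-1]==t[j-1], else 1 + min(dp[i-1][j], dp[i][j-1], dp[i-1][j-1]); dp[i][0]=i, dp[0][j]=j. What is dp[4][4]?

3

   ''  i  d  c  p  j  m  i  o
''  0  1  2  3  4  5  6  7  8
 f  1  1  2  3  4  5  6  7  8
 c  2  2  2  2  3  4  5  6  7
 p  3  3  3  3  2  3  4  5  6
 a  4  4  4  4  3  3  4  5  6
 d  5  5  4  5  4  4  4  5  6
 g  6  6  5  5  5  5  5  5  6
 i  7  6  6  6  6  6  6  5  6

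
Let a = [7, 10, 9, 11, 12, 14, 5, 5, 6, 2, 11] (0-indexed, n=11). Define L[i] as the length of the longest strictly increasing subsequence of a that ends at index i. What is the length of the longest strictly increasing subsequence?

5

   i    0    1    2    3    4    5    6    7    8    9   10
a[i]    7   10    9   11   12   14    5    5    6    2   11
L[i]    1    2    2    3    4    5    1    1    2    1    3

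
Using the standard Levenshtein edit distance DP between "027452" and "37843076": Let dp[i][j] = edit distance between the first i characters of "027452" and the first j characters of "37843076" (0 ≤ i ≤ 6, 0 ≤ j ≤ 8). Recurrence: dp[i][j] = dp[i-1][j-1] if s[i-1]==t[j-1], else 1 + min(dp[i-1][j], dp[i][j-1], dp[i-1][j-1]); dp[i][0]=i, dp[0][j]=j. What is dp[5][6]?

   ''  3  7  8  4  3  0  7  6
''  0  1  2  3  4  5  6  7  8
 0  1  1  2  3  4  5  5  6  7
 2  2  2  2  3  4  5  6  6  7
 7  3  3  2  3  4  5  6  6  7
 4  4  4  3  3  3  4  5  6  7
 5  5  5  4  4  4  4  5  6  7
 2  6  6  5  5  5  5  5  6  7

5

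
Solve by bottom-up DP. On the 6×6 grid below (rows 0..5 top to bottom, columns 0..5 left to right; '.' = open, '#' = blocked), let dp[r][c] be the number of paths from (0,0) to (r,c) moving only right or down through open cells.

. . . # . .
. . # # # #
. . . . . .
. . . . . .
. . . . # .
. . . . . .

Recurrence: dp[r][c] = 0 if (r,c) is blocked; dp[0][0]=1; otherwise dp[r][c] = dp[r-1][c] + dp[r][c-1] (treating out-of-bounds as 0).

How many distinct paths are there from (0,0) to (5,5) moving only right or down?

r\c   0   1   2   3   4   5
  0   1   1   1   0   0   0
  1   1   2   0   0   0   0
  2   1   3   3   3   3   3
  3   1   4   7  10  13  16
  4   1   5  12  22   0  16
  5   1   6  18  40  40  56

56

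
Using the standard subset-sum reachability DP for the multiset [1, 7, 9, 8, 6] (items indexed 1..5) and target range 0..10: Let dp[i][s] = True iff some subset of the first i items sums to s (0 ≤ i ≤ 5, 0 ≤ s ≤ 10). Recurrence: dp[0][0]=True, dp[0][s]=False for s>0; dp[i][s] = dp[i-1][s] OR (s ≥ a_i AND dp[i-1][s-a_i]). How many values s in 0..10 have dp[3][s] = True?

i\s   0   1   2   3   4   5   6   7   8   9  10
  0   T   F   F   F   F   F   F   F   F   F   F
  1   T   T   F   F   F   F   F   F   F   F   F
  2   T   T   F   F   F   F   F   T   T   F   F
  3   T   T   F   F   F   F   F   T   T   T   T
  4   T   T   F   F   F   F   F   T   T   T   T
  5   T   T   F   F   F   F   T   T   T   T   T

6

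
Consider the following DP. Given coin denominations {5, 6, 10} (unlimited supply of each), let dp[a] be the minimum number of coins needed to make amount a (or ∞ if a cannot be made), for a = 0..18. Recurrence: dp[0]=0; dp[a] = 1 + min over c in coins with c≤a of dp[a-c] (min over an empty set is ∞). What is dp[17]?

3

 a  0  1  2  3  4  5  6  7  8  9 10 11 12 13 14 15 16 17 18
dp  0  -  -  -  -  1  1  -  -  -  1  2  2  -  -  2  2  3  3
(- denotes ∞ / unreachable)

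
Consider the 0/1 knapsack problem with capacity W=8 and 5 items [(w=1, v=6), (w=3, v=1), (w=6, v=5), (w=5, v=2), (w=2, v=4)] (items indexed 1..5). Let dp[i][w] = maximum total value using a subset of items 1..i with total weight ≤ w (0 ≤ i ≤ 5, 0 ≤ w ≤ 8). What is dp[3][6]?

7

i\w   0   1   2   3   4   5   6   7   8
  0   0   0   0   0   0   0   0   0   0
  1   0   6   6   6   6   6   6   6   6
  2   0   6   6   6   7   7   7   7   7
  3   0   6   6   6   7   7   7  11  11
  4   0   6   6   6   7   7   8  11  11
  5   0   6   6  10  10  10  11  11  12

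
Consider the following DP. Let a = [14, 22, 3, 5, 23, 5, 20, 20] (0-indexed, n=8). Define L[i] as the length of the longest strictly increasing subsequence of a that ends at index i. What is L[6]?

   i    0    1    2    3    4    5    6    7
a[i]   14   22    3    5   23    5   20   20
L[i]    1    2    1    2    3    2    3    3

3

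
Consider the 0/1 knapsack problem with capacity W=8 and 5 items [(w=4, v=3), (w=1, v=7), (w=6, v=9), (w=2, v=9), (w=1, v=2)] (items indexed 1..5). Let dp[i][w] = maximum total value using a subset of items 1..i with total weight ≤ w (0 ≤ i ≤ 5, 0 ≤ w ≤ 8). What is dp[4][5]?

i\w   0   1   2   3   4   5   6   7   8
  0   0   0   0   0   0   0   0   0   0
  1   0   0   0   0   3   3   3   3   3
  2   0   7   7   7   7  10  10  10  10
  3   0   7   7   7   7  10  10  16  16
  4   0   7   9  16  16  16  16  19  19
  5   0   7   9  16  18  18  18  19  21

16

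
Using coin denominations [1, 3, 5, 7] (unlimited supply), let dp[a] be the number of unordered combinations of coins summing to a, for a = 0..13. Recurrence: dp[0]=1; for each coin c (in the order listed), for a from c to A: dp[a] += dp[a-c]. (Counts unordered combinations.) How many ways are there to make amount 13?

14

after  coin     0     1     2     3     4     5     6     7     8     9    10    11    12    13
          1     1     1     1     1     1     1     1     1     1     1     1     1     1     1
          3     1     1     1     2     2     2     3     3     3     4     4     4     5     5
          5     1     1     1     2     2     3     4     4     5     6     7     8     9    10
          7     1     1     1     2     2     3     4     5     6     7     9    10    12    14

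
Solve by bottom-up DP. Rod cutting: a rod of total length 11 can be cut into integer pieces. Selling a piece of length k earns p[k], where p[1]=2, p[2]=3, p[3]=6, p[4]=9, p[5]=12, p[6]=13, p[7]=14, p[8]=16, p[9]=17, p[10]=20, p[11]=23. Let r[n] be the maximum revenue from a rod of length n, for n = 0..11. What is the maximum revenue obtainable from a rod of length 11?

   n    0    1    2    3    4    5    6    7    8    9   10   11
r[n]    0    2    4    6    9   12   14   16   18   21   24   26

26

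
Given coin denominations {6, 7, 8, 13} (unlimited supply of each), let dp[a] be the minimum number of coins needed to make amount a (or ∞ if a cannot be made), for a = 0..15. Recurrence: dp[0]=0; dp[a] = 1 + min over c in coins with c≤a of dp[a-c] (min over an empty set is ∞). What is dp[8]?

1

 a  0  1  2  3  4  5  6  7  8  9 10 11 12 13 14 15
dp  0  -  -  -  -  -  1  1  1  -  -  -  2  1  2  2
(- denotes ∞ / unreachable)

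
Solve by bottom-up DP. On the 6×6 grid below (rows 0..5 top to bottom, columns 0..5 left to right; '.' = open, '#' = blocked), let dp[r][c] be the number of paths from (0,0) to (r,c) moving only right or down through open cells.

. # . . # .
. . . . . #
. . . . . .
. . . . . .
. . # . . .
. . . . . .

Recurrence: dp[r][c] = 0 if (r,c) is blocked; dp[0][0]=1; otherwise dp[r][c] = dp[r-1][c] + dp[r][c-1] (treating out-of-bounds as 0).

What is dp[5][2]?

5

r\c   0   1   2   3   4   5
  0   1   0   0   0   0   0
  1   1   1   1   1   1   0
  2   1   2   3   4   5   5
  3   1   3   6  10  15  20
  4   1   4   0  10  25  45
  5   1   5   5  15  40  85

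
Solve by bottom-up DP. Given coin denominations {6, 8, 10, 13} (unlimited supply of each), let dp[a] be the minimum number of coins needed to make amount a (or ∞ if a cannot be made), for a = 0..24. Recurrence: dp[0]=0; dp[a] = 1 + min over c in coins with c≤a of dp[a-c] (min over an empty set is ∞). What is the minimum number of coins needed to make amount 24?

 a  0  1  2  3  4  5  6  7  8  9 10 11 12 13 14 15 16 17 18 19 20 21 22 23 24
dp  0  -  -  -  -  -  1  -  1  -  1  -  2  1  2  -  2  -  2  2  2  2  3  2  3
(- denotes ∞ / unreachable)

3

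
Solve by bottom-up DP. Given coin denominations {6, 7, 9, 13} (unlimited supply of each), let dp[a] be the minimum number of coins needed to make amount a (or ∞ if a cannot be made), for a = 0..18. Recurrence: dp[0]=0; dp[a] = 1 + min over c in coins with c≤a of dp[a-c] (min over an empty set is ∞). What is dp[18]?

2

 a  0  1  2  3  4  5  6  7  8  9 10 11 12 13 14 15 16 17 18
dp  0  -  -  -  -  -  1  1  -  1  -  -  2  1  2  2  2  -  2
(- denotes ∞ / unreachable)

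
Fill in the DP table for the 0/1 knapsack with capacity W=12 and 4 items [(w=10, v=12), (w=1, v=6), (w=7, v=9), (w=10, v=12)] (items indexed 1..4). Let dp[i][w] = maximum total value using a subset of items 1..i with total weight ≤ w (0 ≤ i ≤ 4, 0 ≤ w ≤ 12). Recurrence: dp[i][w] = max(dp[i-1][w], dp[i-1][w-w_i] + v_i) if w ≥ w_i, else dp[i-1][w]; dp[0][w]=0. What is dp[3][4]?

i\w   0   1   2   3   4   5   6   7   8   9  10  11  12
  0   0   0   0   0   0   0   0   0   0   0   0   0   0
  1   0   0   0   0   0   0   0   0   0   0  12  12  12
  2   0   6   6   6   6   6   6   6   6   6  12  18  18
  3   0   6   6   6   6   6   6   9  15  15  15  18  18
  4   0   6   6   6   6   6   6   9  15  15  15  18  18

6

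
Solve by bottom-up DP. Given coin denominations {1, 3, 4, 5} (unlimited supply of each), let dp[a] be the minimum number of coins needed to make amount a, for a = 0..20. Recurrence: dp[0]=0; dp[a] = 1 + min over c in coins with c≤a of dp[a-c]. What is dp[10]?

2

 a  0  1  2  3  4  5  6  7  8  9 10 11 12 13 14 15 16 17 18 19 20
dp  0  1  2  1  1  1  2  2  2  2  2  3  3  3  3  3  4  4  4  4  4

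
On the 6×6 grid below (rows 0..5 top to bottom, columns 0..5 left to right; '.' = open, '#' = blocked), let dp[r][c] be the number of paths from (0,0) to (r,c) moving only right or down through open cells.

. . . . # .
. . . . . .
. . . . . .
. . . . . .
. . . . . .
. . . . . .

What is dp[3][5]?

52

r\c   0   1   2   3   4   5
  0   1   1   1   1   0   0
  1   1   2   3   4   4   4
  2   1   3   6  10  14  18
  3   1   4  10  20  34  52
  4   1   5  15  35  69 121
  5   1   6  21  56 125 246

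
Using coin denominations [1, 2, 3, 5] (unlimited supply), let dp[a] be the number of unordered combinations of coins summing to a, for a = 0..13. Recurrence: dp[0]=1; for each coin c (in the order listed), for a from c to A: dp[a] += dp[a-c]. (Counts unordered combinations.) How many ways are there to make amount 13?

after  coin     0     1     2     3     4     5     6     7     8     9    10    11    12    13
          1     1     1     1     1     1     1     1     1     1     1     1     1     1     1
          2     1     1     2     2     3     3     4     4     5     5     6     6     7     7
          3     1     1     2     3     4     5     7     8    10    12    14    16    19    21
          5     1     1     2     3     4     6     8    10    13    16    20    24    29    34

34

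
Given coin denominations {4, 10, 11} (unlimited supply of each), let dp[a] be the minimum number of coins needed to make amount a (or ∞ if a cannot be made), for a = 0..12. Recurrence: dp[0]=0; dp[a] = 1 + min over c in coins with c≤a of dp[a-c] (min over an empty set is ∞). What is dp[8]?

 a  0  1  2  3  4  5  6  7  8  9 10 11 12
dp  0  -  -  -  1  -  -  -  2  -  1  1  3
(- denotes ∞ / unreachable)

2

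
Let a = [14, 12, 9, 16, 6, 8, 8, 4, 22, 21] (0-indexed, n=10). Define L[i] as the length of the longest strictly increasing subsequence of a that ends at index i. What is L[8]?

3

   i    0    1    2    3    4    5    6    7    8    9
a[i]   14   12    9   16    6    8    8    4   22   21
L[i]    1    1    1    2    1    2    2    1    3    3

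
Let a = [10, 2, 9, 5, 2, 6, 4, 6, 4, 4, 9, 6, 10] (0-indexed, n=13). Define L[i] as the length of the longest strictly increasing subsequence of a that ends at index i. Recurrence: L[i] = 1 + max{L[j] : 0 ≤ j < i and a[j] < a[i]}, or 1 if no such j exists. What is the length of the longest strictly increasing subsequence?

   i    0    1    2    3    4    5    6    7    8    9   10   11   12
a[i]   10    2    9    5    2    6    4    6    4    4    9    6   10
L[i]    1    1    2    2    1    3    2    3    2    2    4    3    5

5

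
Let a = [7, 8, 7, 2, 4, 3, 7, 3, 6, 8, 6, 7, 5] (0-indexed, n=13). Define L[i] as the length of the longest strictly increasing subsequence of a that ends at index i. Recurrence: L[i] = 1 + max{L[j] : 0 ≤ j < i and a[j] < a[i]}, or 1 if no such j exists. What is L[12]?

   i    0    1    2    3    4    5    6    7    8    9   10   11   12
a[i]    7    8    7    2    4    3    7    3    6    8    6    7    5
L[i]    1    2    1    1    2    2    3    2    3    4    3    4    3

3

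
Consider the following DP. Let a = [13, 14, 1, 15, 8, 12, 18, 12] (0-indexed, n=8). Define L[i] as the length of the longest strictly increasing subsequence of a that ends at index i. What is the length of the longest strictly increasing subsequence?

   i    0    1    2    3    4    5    6    7
a[i]   13   14    1   15    8   12   18   12
L[i]    1    2    1    3    2    3    4    3

4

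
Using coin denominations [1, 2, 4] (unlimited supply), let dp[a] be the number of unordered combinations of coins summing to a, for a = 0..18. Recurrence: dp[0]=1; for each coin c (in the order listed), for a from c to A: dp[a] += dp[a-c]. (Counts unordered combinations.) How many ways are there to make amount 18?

after  coin     0     1     2     3     4     5     6     7     8     9    10    11    12    13    14    15    16    17    18
          1     1     1     1     1     1     1     1     1     1     1     1     1     1     1     1     1     1     1     1
          2     1     1     2     2     3     3     4     4     5     5     6     6     7     7     8     8     9     9    10
          4     1     1     2     2     4     4     6     6     9     9    12    12    16    16    20    20    25    25    30

30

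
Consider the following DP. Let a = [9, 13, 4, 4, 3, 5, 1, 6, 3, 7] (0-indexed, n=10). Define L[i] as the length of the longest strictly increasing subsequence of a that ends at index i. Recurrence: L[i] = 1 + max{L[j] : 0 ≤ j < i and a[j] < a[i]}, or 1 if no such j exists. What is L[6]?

   i    0    1    2    3    4    5    6    7    8    9
a[i]    9   13    4    4    3    5    1    6    3    7
L[i]    1    2    1    1    1    2    1    3    2    4

1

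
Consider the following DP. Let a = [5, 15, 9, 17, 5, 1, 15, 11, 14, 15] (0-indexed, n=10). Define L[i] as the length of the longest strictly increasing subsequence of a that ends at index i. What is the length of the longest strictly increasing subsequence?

5

   i    0    1    2    3    4    5    6    7    8    9
a[i]    5   15    9   17    5    1   15   11   14   15
L[i]    1    2    2    3    1    1    3    3    4    5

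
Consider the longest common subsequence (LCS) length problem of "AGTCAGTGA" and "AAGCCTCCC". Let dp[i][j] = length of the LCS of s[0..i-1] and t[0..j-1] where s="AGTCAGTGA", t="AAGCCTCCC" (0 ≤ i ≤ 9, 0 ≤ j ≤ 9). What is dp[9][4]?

3

   ''  A  A  G  C  C  T  C  C  C
''  0  0  0  0  0  0  0  0  0  0
 A  0  1  1  1  1  1  1  1  1  1
 G  0  1  1  2  2  2  2  2  2  2
 T  0  1  1  2  2  2  3  3  3  3
 C  0  1  1  2  3  3  3  4  4  4
 A  0  1  2  2  3  3  3  4  4  4
 G  0  1  2  3  3  3  3  4  4  4
 T  0  1  2  3  3  3  4  4  4  4
 G  0  1  2  3  3  3  4  4  4  4
 A  0  1  2  3  3  3  4  4  4  4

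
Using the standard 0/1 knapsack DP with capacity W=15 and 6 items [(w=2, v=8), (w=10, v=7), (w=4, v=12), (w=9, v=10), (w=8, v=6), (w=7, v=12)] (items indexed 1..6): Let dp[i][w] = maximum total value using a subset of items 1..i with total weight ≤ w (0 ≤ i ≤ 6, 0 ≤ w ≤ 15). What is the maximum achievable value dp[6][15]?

i\w   0   1   2   3   4   5   6   7   8   9  10  11  12  13  14  15
  0   0   0   0   0   0   0   0   0   0   0   0   0   0   0   0   0
  1   0   0   8   8   8   8   8   8   8   8   8   8   8   8   8   8
  2   0   0   8   8   8   8   8   8   8   8   8   8  15  15  15  15
  3   0   0   8   8  12  12  20  20  20  20  20  20  20  20  20  20
  4   0   0   8   8  12  12  20  20  20  20  20  20  20  22  22  30
  5   0   0   8   8  12  12  20  20  20  20  20  20  20  22  26  30
  6   0   0   8   8  12  12  20  20  20  20  20  24  24  32  32  32

32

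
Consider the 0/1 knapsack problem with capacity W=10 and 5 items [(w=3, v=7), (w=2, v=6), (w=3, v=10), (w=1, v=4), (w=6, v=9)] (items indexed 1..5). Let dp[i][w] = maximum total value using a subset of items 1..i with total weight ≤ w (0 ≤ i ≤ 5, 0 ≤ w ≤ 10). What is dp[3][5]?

i\w   0   1   2   3   4   5   6   7   8   9  10
  0   0   0   0   0   0   0   0   0   0   0   0
  1   0   0   0   7   7   7   7   7   7   7   7
  2   0   0   6   7   7  13  13  13  13  13  13
  3   0   0   6  10  10  16  17  17  23  23  23
  4   0   4   6  10  14  16  20  21  23  27  27
  5   0   4   6  10  14  16  20  21  23  27  27

16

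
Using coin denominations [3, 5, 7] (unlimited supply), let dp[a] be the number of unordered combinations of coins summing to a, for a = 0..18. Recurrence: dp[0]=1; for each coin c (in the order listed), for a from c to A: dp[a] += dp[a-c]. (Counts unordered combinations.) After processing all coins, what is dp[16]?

2

after  coin     0     1     2     3     4     5     6     7     8     9    10    11    12    13    14    15    16    17    18
          3     1     0     0     1     0     0     1     0     0     1     0     0     1     0     0     1     0     0     1
          5     1     0     0     1     0     1     1     0     1     1     1     1     1     1     1     2     1     1     2
          7     1     0     0     1     0     1     1     1     1     1     2     1     2     2     2     3     2     3     3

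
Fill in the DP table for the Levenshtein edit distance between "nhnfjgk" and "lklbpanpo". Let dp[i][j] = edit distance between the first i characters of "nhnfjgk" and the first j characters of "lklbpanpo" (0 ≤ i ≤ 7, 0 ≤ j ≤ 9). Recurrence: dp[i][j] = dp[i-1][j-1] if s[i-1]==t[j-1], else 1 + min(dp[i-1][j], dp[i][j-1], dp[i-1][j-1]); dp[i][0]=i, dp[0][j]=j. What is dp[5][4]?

   ''  l  k  l  b  p  a  n  p  o
''  0  1  2  3  4  5  6  7  8  9
 n  1  1  2  3  4  5  6  6  7  8
 h  2  2  2  3  4  5  6  7  7  8
 n  3  3  3  3  4  5  6  6  7  8
 f  4  4  4  4  4  5  6  7  7  8
 j  5  5  5  5  5  5  6  7  8  8
 g  6  6  6  6  6  6  6  7  8  9
 k  7  7  6  7  7  7  7  7  8  9

5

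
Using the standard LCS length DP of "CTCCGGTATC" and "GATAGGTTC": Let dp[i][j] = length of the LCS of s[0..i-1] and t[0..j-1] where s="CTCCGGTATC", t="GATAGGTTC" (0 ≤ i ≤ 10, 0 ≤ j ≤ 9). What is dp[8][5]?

3

   ''  G  A  T  A  G  G  T  T  C
''  0  0  0  0  0  0  0  0  0  0
 C  0  0  0  0  0  0  0  0  0  1
 T  0  0  0  1  1  1  1  1  1  1
 C  0  0  0  1  1  1  1  1  1  2
 C  0  0  0  1  1  1  1  1  1  2
 G  0  1  1  1  1  2  2  2  2  2
 G  0  1  1  1  1  2  3  3  3  3
 T  0  1  1  2  2  2  3  4  4  4
 A  0  1  2  2  3  3  3  4  4  4
 T  0  1  2  3  3  3  3  4  5  5
 C  0  1  2  3  3  3  3  4  5  6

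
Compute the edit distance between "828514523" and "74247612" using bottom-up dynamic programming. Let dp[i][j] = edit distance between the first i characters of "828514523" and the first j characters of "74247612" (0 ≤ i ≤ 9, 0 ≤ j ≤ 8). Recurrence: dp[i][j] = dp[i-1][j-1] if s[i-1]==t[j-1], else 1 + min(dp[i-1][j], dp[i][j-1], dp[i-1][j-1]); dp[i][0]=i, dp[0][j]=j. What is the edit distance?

   ''  7  4  2  4  7  6  1  2
''  0  1  2  3  4  5  6  7  8
 8  1  1  2  3  4  5  6  7  8
 2  2  2  2  2  3  4  5  6  7
 8  3  3  3  3  3  4  5  6  7
 5  4  4  4  4  4  4  5  6  7
 1  5  5  5  5  5  5  5  5  6
 4  6  6  5  6  5  6  6  6  6
 5  7  7  6  6  6  6  7  7  7
 2  8  8  7  6  7  7  7  8  7
 3  9  9  8  7  7  8  8  8  8

8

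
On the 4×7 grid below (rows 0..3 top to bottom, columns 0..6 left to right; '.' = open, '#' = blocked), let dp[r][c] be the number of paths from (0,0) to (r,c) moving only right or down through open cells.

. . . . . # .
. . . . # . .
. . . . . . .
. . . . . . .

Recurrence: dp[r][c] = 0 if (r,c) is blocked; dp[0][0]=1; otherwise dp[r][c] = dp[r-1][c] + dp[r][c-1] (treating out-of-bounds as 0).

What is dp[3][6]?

r\c   0   1   2   3   4   5   6
  0   1   1   1   1   1   0   0
  1   1   2   3   4   0   0   0
  2   1   3   6  10  10  10  10
  3   1   4  10  20  30  40  50

50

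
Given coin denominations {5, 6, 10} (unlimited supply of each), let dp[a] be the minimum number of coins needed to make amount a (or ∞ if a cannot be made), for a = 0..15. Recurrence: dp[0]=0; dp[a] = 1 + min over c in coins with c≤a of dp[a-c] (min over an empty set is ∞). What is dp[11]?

2

 a  0  1  2  3  4  5  6  7  8  9 10 11 12 13 14 15
dp  0  -  -  -  -  1  1  -  -  -  1  2  2  -  -  2
(- denotes ∞ / unreachable)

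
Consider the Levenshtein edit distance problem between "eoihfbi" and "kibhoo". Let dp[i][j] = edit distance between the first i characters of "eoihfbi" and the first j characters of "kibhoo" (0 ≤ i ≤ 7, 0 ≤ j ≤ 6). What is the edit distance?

   ''  k  i  b  h  o  o
''  0  1  2  3  4  5  6
 e  1  1  2  3  4  5  6
 o  2  2  2  3  4  4  5
 i  3  3  2  3  4  5  5
 h  4  4  3  3  3  4  5
 f  5  5  4  4  4  4  5
 b  6  6  5  4  5  5  5
 i  7  7  6  5  5  6  6

6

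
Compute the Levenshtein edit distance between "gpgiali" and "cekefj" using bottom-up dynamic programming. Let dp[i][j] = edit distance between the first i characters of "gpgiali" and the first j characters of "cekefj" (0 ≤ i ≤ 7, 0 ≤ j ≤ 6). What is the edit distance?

7

   ''  c  e  k  e  f  j
''  0  1  2  3  4  5  6
 g  1  1  2  3  4  5  6
 p  2  2  2  3  4  5  6
 g  3  3  3  3  4  5  6
 i  4  4  4  4  4  5  6
 a  5  5  5  5  5  5  6
 l  6  6  6  6  6  6  6
 i  7  7  7  7  7  7  7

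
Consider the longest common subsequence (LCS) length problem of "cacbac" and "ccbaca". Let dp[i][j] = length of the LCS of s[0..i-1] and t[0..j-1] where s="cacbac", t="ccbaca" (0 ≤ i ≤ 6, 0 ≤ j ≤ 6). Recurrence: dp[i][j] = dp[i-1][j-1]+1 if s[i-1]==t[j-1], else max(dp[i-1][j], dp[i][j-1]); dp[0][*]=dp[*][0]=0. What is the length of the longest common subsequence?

5

   ''  c  c  b  a  c  a
''  0  0  0  0  0  0  0
 c  0  1  1  1  1  1  1
 a  0  1  1  1  2  2  2
 c  0  1  2  2  2  3  3
 b  0  1  2  3  3  3  3
 a  0  1  2  3  4  4  4
 c  0  1  2  3  4  5  5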